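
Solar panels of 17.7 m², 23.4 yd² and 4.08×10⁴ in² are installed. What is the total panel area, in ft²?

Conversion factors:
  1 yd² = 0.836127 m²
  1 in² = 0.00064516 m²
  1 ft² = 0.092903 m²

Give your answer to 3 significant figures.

684 ft²

17.7 m² (already m²)
23.4 yd² × 0.836127 = 19.5654 m²
4.08×10⁴ in² × 0.00064516 = 26.3225 m²
Total: 17.7 + 19.5654 + 26.3225 = 63.5879 m²
In ft²: 63.5879 / 0.092903 = 684.455 ft²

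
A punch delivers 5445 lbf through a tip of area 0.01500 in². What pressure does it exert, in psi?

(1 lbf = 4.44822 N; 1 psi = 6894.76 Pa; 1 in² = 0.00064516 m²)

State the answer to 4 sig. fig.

5445 lbf × 4.44822 = 24220.6 N
0.01500 in² × 0.00064516 = 9.6774×10⁻⁶ m²
P = F / A = 24220.6 N / 9.6774×10⁻⁶ m² = 2.5028×10⁹ Pa
2.5028×10⁹ Pa ÷ (6894.76 Pa/psi) = 363000 psi

3.630×10⁵ psi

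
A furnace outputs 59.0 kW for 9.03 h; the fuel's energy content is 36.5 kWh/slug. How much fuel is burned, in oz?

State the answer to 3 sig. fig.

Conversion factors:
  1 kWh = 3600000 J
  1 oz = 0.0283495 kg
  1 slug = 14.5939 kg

7510 oz

59.0 kW → 59000 W
9.03 h → 32508 s
E = P × t = 59000 × 32508 = 1.91797×10⁹ J
36.5 kWh/slug → 9.00376×10⁶ J/kg
m = E / e_s = 1.91797×10⁹ / 9.00376×10⁶ = 213.019 kg
In oz: 213.019 / 0.0283495 = 7514.03 oz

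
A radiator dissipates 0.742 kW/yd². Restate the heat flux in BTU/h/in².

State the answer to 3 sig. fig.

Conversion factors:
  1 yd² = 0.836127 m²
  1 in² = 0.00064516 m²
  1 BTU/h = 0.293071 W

0.742 kW/yd² × 1000 W/kW ÷ 0.836127 m²/yd² = 887.425 W/m²
887.425 W/m² ÷ 0.293071 W/BTU/h × 0.00064516 m²/in² = 1.95356 BTU/h/in²

1.95 BTU/h/in²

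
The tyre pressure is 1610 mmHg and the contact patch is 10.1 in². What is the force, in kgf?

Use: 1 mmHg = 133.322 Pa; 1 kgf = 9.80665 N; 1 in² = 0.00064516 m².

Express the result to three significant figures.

143 kgf

1610 mmHg × 133.322 → 214648 Pa
10.1 in² × 0.00064516 → 0.00651612 m²
F = P × A = 214648 Pa × 0.00651612 m² = 1398.67 N
1398.67 N ÷ (9.80665 N/kgf) = 142.625 kgf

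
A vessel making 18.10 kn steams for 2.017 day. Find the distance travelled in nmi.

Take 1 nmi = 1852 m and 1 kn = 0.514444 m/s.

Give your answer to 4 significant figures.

876.2 nmi

18.10 kn × 0.514444 → 9.31144 m/s
2.017 day × 86400 → 174269 s
d = v × t = 9.31144 m/s × 174269 s = 1.6227×10⁶ m
1.6227×10⁶ m ÷ (1852 m/nmi) = 876.188 nmi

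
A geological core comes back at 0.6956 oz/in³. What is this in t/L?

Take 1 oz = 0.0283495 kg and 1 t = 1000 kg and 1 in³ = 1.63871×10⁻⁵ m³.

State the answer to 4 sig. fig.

0.6956 oz/in³ × 0.0283495 kg/oz ÷ 1.63871×10⁻⁵ m³/in³ = 1203.38 kg/m³
1203.38 kg/m³ ÷ 1000 kg/t × 0.001 m³/L = 0.00120338 t/L

0.001203 t/L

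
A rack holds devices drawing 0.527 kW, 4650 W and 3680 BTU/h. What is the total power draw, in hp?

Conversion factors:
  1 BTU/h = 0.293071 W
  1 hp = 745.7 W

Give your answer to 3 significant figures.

8.39 hp

0.527 kW × 1000 = 527 W
4650 W (already W)
3680 BTU/h × 0.293071 = 1078.5 W
Total: 527 + 4650 + 1078.5 = 6255.5 W
In hp: 6255.5 / 745.7 = 8.38876 hp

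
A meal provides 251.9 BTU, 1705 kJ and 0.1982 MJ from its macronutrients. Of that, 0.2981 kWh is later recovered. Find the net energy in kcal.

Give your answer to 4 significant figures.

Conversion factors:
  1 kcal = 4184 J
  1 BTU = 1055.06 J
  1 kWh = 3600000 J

261.9 kcal

251.9 BTU × 1055.06 = 265770 J
1705 kJ × 1000 = 1.705×10⁶ J
0.1982 MJ × 1000000 = 198200 J
0.2981 kWh × 3600000 = 1.07316×10⁶ J
Sum: 265770 + 1.705×10⁶ + 198200 − 1.07316×10⁶ = 1.09581×10⁶ J
In kcal: 1.09581×10⁶ / 4184 = 261.905 kcal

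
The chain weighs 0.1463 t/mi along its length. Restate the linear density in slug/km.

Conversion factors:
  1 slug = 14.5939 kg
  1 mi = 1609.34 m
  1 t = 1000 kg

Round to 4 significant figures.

0.1463 t/mi × 1000 kg/t ÷ 1609.34 m/mi = 0.0909068 kg/m
0.0909068 kg/m ÷ 14.5939 kg/slug × 1000 m/km = 6.2291 slug/km

6.229 slug/km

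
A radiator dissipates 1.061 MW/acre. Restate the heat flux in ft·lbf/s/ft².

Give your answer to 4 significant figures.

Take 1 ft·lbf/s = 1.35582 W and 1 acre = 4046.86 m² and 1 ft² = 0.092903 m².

17.96 ft·lbf/s/ft²

1.061 MW/acre × 1000000 W/MW ÷ 4046.86 m²/acre = 262.179 W/m²
262.179 W/m² ÷ 1.35582 W/ft·lbf/s × 0.092903 m²/ft² = 17.9649 ft·lbf/s/ft²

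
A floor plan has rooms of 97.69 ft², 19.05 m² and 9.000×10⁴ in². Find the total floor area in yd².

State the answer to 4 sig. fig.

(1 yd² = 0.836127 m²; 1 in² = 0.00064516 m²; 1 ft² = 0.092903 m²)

103.1 yd²

97.69 ft² × 0.092903 → 9.07569 m²
19.05 m² (already m²)
9.000×10⁴ in² × 0.00064516 → 58.0644 m²
Total: 9.07569 + 19.05 + 58.0644 = 86.1901 m²
In yd²: 86.1901 / 0.836127 = 103.083 yd²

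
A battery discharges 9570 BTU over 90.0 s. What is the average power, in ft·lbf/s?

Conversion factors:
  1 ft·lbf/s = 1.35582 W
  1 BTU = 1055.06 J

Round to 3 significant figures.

8.27×10⁴ ft·lbf/s

9570 BTU × 1055.06 = 1.00969×10⁷ J
P = E / t = 1.00969×10⁷ J / 90 s = 112188 W
112188 W ÷ (1.35582 W/ft·lbf/s) = 82745.5 ft·lbf/s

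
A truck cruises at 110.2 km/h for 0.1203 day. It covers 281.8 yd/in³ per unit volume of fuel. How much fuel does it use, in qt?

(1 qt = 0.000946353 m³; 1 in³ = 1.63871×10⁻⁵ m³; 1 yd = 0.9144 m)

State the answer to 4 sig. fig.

21.38 qt

110.2 km/h → 30.6111 m/s
0.1203 day → 10393.9 s
d = v × t = 30.6111 × 10393.9 = 318169 m
281.8 yd/in³ → 1.57244×10⁷ m/m³
V = d / (distance per unit fuel) = 318169 / 1.57244×10⁷ = 0.0202341 m³
In qt: 0.0202341 / 0.000946353 = 21.3811 qt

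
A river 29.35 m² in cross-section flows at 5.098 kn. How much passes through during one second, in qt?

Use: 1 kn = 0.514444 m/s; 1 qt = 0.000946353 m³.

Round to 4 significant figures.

5.098 kn × 0.514444 = 2.62264 m/s
V = v × A × t = 2.62264 m/s × 29.35 m² × 1 s = 76.9745 m³
76.9745 m³ ÷ (0.000946353 m³/qt) = 81338 qt

8.134×10⁴ qt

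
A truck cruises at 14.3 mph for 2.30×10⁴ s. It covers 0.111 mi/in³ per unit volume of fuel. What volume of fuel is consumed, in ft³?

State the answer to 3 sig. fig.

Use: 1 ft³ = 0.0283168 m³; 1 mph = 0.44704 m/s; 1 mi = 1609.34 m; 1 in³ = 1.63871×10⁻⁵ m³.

14.3 mph → 6.39267 m/s
d = v × t = 6.39267 × 23000 = 147031 m
0.111 mi/in³ → 1.09011×10⁷ m/m³
V = d / (distance per unit fuel) = 147031 / 1.09011×10⁷ = 0.0134877 m³
In ft³: 0.0134877 / 0.0283168 = 0.476314 ft³

0.476 ft³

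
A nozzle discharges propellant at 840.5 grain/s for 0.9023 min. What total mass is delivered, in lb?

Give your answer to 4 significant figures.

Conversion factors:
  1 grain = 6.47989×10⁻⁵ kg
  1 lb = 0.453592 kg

840.5 grain/s → 0.0544635 kg/s
0.9023 min → 54.138 s
m = ṁ × t = 0.0544635 × 54.138 = 2.94854 kg
In lb: 2.94854 / 0.453592 = 6.50042 lb

6.500 lb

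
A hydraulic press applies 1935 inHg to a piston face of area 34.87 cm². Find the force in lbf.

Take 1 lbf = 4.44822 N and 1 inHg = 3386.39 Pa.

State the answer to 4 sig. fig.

5137 lbf

1935 inHg × 3386.39 = 6.55266×10⁶ Pa
34.87 cm² × 0.0001 = 0.003487 m²
F = P × A = 6.55266×10⁶ Pa × 0.003487 m² = 22849.1 N
22849.1 N ÷ (4.44822 N/lbf) = 5136.68 lbf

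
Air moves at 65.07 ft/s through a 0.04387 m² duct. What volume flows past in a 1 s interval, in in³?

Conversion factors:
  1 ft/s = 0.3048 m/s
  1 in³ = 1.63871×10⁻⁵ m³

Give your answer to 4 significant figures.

5.310×10⁴ in³

65.07 ft/s × 0.3048 = 19.8333 m/s
V = v × A × t = 19.8333 m/s × 0.04387 m² × 1 s = 0.870087 m³
0.870087 m³ ÷ (1.63871×10⁻⁵ m³/in³) = 53095.8 in³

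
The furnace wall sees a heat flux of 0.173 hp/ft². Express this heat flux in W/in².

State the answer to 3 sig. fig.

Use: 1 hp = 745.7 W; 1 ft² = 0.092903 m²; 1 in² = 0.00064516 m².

0.896 W/in²

0.173 hp/ft² × 745.7 W/hp ÷ 0.092903 m²/ft² = 1388.61 W/m²
1388.61 W/m² × 0.00064516 m²/in² = 0.895876 W/in²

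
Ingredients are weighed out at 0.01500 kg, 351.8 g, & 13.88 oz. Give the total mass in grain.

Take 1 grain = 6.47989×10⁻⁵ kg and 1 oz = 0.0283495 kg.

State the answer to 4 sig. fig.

0.01500 kg (already kg)
351.8 g × 0.001 = 0.3518 kg
13.88 oz × 0.0283495 = 0.393491 kg
Sum: 0.015 + 0.3518 + 0.393491 = 0.760291 kg
In grain: 0.760291 / 6.47989×10⁻⁵ = 11733.1 grain

1.173×10⁴ grain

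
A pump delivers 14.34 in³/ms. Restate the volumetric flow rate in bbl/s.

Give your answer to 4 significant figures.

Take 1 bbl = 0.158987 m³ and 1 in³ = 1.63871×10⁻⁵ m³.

14.34 in³/ms × 1.63871×10⁻⁵ m³/in³ ÷ 0.001 s/ms = 0.234991 m³/s
0.234991 m³/s ÷ 0.158987 m³/bbl = 1.47805 bbl/s

1.478 bbl/s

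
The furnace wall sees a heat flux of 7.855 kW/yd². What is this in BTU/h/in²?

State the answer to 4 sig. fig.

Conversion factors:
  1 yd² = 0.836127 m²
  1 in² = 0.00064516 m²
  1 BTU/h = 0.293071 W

20.68 BTU/h/in²

7.855 kW/yd² × 1000 W/kW ÷ 0.836127 m²/yd² = 9394.51 W/m²
9394.51 W/m² ÷ 0.293071 W/BTU/h × 0.00064516 m²/in² = 20.6809 BTU/h/in²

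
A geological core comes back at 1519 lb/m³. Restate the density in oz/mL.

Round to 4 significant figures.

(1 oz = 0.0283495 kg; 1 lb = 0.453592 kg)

0.02430 oz/mL

1519 lb/m³ × 0.453592 kg/lb = 689.006 kg/m³
689.006 kg/m³ ÷ 0.0283495 kg/oz × 10⁻⁶ m³/mL = 0.024304 oz/mL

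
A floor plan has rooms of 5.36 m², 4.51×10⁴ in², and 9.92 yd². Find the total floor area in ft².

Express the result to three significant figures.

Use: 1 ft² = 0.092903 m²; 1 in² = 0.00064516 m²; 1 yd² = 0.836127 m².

5.36 m² (already m²)
4.51×10⁴ in² × 0.00064516 → 29.0967 m²
9.92 yd² × 0.836127 → 8.29438 m²
Sum: 5.36 + 29.0967 + 8.29438 = 42.7511 m²
In ft²: 42.7511 / 0.092903 = 460.169 ft²

460 ft²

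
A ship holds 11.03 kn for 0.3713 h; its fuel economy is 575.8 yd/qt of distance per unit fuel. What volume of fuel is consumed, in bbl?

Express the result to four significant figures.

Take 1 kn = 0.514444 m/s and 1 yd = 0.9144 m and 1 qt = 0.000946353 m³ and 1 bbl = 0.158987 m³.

0.08575 bbl

11.03 kn → 5.67432 m/s
0.3713 h → 1336.68 s
d = v × t = 5.67432 × 1336.68 = 7584.75 m
575.8 yd/qt → 556358 m/m³
V = d / (distance per unit fuel) = 7584.75 / 556358 = 0.0136329 m³
In bbl: 0.0136329 / 0.158987 = 0.0857485 bbl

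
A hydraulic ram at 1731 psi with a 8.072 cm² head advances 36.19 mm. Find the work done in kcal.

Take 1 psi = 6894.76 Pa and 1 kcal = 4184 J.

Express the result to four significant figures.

1731 psi → 1.19348×10⁷ Pa
8.072 cm² → 8.072×10⁻⁴ m²
F = P × A = 1.19348×10⁷ × 8.072×10⁻⁴ = 9633.77 N
36.19 mm → 0.03619 m
W = F × d = 9633.77 × 0.03619 = 348.646 J
In kcal: 348.646 / 4184 = 0.0833284 kcal

0.08333 kcal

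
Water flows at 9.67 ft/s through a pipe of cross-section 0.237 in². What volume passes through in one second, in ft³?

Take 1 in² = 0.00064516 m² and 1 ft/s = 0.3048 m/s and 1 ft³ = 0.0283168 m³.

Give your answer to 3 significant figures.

0.0159 ft³

9.67 ft/s × 0.3048 = 2.94742 m/s
0.237 in² × 0.00064516 = 1.52903×10⁻⁴ m²
V = v × A × t = 2.94742 m/s × 1.52903×10⁻⁴ m² × 1 s = 4.50669×10⁻⁴ m³
4.50669×10⁻⁴ m³ ÷ (0.0283168 m³/ft³) = 0.0159153 ft³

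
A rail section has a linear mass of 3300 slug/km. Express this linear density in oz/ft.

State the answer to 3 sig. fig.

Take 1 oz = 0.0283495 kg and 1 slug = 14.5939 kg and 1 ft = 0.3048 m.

518 oz/ft

3300 slug/km × 14.5939 kg/slug ÷ 1000 m/km = 48.1599 kg/m
48.1599 kg/m ÷ 0.0283495 kg/oz × 0.3048 m/ft = 517.792 oz/ft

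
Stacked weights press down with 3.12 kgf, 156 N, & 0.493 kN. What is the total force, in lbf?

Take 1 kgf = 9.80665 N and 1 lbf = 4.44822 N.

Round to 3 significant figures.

3.12 kgf × 9.80665 → 30.5967 N
156 N (already N)
0.493 kN × 1000 → 493 N
Combined: 30.5967 + 156 + 493 = 679.597 N
In lbf: 679.597 / 4.44822 = 152.78 lbf

153 lbf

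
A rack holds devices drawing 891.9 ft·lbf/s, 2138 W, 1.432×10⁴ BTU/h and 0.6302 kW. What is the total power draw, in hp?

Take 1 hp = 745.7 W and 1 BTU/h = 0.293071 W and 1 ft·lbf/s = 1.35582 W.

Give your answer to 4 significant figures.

891.9 ft·lbf/s × 1.35582 = 1209.26 W
2138 W (already W)
1.432×10⁴ BTU/h × 0.293071 = 4196.78 W
0.6302 kW × 1000 = 630.2 W
Sum: 1209.26 + 2138 + 4196.78 + 630.2 = 8174.24 W
In hp: 8174.24 / 745.7 = 10.9618 hp

10.96 hp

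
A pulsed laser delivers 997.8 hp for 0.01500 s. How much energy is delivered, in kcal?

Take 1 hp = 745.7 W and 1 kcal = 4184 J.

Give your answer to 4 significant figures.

2.668 kcal

997.8 hp × 745.7 → 744059 W
E = P × t = 744059 W × 0.015 s = 11160.9 J
11160.9 J ÷ (4184 J/kcal) = 2.66752 kcal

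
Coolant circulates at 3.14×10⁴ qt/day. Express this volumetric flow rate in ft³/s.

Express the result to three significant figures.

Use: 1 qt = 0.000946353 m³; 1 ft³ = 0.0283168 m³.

0.0121 ft³/s

3.14×10⁴ qt/day × 0.000946353 m³/qt ÷ 86400 s/day = 3.43929×10⁻⁴ m³/s
3.43929×10⁻⁴ m³/s ÷ 0.0283168 m³/ft³ = 0.0121458 ft³/s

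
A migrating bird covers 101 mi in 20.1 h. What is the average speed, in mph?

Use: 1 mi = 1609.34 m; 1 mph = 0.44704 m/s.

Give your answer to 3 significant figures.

5.02 mph

101 mi × 1609.34 = 162543 m
20.1 h × 3600 = 72360 s
v = d / t = 162543 m / 72360 s = 2.24631 m/s
2.24631 m/s ÷ (0.44704 m/s/mph) = 5.02485 mph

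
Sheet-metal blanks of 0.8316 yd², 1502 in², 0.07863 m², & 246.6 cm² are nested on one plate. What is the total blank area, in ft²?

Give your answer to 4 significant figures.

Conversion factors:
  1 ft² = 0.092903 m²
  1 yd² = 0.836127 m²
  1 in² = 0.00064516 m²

19.03 ft²

0.8316 yd² × 0.836127 = 0.695323 m²
1502 in² × 0.00064516 = 0.96903 m²
0.07863 m² (already m²)
246.6 cm² × 0.0001 = 0.02466 m²
Sum: 0.695323 + 0.96903 + 0.07863 + 0.02466 = 1.76764 m²
In ft²: 1.76764 / 0.092903 = 19.0267 ft²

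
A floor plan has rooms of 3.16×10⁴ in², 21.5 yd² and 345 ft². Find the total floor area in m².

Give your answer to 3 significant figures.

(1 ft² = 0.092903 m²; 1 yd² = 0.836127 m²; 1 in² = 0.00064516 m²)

70.4 m²

3.16×10⁴ in² × 0.00064516 = 20.3871 m²
21.5 yd² × 0.836127 = 17.9767 m²
345 ft² × 0.092903 = 32.0515 m²
Sum: 20.3871 + 17.9767 + 32.0515 = 70.4153 m²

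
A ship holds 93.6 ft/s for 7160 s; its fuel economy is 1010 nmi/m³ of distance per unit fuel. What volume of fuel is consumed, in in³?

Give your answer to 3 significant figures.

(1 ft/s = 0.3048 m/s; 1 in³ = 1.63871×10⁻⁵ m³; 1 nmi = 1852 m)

93.6 ft/s → 28.5293 m/s
d = v × t = 28.5293 × 7160 = 204270 m
1010 nmi/m³ → 1.87052×10⁶ m/m³
V = d / (distance per unit fuel) = 204270 / 1.87052×10⁶ = 0.109205 m³
In in³: 0.109205 / 1.63871×10⁻⁵ = 6664.08 in³

6660 in³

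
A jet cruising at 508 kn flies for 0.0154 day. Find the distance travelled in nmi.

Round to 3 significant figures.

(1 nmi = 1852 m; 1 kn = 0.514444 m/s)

508 kn × 0.514444 → 261.338 m/s
0.0154 day × 86400 → 1330.56 s
d = v × t = 261.338 m/s × 1330.56 s = 347726 m
347726 m ÷ (1852 m/nmi) = 187.757 nmi

188 nmi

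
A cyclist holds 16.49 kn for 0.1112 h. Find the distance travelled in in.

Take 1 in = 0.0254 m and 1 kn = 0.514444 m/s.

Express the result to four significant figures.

16.49 kn × 0.514444 = 8.48318 m/s
0.1112 h × 3600 = 400.32 s
d = v × t = 8.48318 m/s × 400.32 s = 3395.99 m
3395.99 m ÷ (0.0254 m/in) = 133700 in

1.337×10⁵ in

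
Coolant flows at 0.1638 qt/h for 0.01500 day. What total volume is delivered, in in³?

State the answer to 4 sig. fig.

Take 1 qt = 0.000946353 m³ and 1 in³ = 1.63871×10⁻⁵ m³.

3.405 in³

0.1638 qt/h → 4.30591×10⁻⁸ m³/s
0.01500 day → 1296 s
V = Q × t = 4.30591×10⁻⁸ × 1296 = 5.58046×10⁻⁵ m³
In in³: 5.58046×10⁻⁵ / 1.63871×10⁻⁵ = 3.4054 in³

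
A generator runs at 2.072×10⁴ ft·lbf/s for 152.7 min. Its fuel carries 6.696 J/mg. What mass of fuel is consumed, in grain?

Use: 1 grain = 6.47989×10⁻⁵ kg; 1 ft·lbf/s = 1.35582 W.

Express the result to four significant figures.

2.072×10⁴ ft·lbf/s → 28092.6 W
152.7 min → 9162 s
E = P × t = 28092.6 × 9162 = 2.57384×10⁸ J
6.696 J/mg → 6.696×10⁶ J/kg
m = E / e_s = 2.57384×10⁸ / 6.696×10⁶ = 38.4385 kg
In grain: 38.4385 / 6.47989×10⁻⁵ = 593197 grain

5.932×10⁵ grain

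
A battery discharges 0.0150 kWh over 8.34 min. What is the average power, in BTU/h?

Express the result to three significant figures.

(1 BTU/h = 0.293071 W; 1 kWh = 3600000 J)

368 BTU/h

0.0150 kWh × 3600000 = 54000 J
8.34 min × 60 = 500.4 s
P = E / t = 54000 J / 500.4 s = 107.914 W
107.914 W ÷ (0.293071 W/BTU/h) = 368.218 BTU/h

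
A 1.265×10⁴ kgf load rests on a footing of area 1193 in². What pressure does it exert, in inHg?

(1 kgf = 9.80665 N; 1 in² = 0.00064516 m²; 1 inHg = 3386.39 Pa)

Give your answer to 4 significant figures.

47.60 inHg

1.265×10⁴ kgf × 9.80665 = 124054 N
1193 in² × 0.00064516 = 0.769676 m²
P = F / A = 124054 N / 0.769676 m² = 161177 Pa
161177 Pa ÷ (3386.39 Pa/inHg) = 47.5955 inHg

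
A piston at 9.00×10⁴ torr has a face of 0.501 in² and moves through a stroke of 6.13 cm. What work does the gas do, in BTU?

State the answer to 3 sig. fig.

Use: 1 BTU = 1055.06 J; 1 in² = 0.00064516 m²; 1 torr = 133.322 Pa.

9.00×10⁴ torr → 1.1999×10⁷ Pa
0.501 in² → 3.23225×10⁻⁴ m²
F = P × A = 1.1999×10⁷ × 3.23225×10⁻⁴ = 3878.38 N
6.13 cm → 0.0613 m
W = F × d = 3878.38 × 0.0613 = 237.745 J
In BTU: 237.745 / 1055.06 = 0.225338 BTU

0.225 BTU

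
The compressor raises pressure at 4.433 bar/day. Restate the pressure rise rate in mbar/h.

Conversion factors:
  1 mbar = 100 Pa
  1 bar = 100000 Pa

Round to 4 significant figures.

4.433 bar/day × 100000 Pa/bar ÷ 86400 s/day = 5.13079 Pa/s
5.13079 Pa/s ÷ 100 Pa/mbar × 3600 s/h = 184.708 mbar/h

184.7 mbar/h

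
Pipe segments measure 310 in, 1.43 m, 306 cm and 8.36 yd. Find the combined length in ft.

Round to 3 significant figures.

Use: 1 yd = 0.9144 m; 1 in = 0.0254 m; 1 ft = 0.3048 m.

65.6 ft

310 in × 0.0254 → 7.874 m
1.43 m (already m)
306 cm × 0.01 → 3.06 m
8.36 yd × 0.9144 → 7.64438 m
Sum: 7.874 + 1.43 + 3.06 + 7.64438 = 20.0084 m
In ft: 20.0084 / 0.3048 = 65.6444 ft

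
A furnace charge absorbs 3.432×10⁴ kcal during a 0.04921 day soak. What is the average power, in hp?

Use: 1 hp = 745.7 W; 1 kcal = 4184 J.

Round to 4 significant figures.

45.29 hp

3.432×10⁴ kcal × 4184 = 1.43595×10⁸ J
0.04921 day × 86400 = 4251.74 s
P = E / t = 1.43595×10⁸ J / 4251.74 s = 33773.2 W
33773.2 W ÷ (745.7 W/hp) = 45.2906 hp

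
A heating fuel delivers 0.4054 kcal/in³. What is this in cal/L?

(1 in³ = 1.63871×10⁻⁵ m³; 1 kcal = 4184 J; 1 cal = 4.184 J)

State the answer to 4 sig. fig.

2.474×10⁴ cal/L

0.4054 kcal/in³ × 4184 J/kcal ÷ 1.63871×10⁻⁵ m³/in³ = 1.03508×10⁸ J/m³
1.03508×10⁸ J/m³ ÷ 4.184 J/cal × 0.001 m³/L = 24739 cal/L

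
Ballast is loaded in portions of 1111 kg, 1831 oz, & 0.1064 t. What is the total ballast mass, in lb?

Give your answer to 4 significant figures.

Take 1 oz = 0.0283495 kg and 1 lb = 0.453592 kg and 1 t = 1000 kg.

1111 kg (already kg)
1831 oz × 0.0283495 → 51.9079 kg
0.1064 t × 1000 → 106.4 kg
Sum: 1111 + 51.9079 + 106.4 = 1269.31 kg
In lb: 1269.31 / 0.453592 = 2798.35 lb

2798 lb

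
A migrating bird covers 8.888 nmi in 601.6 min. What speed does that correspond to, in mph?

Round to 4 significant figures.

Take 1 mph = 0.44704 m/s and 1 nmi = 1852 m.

1.020 mph

8.888 nmi × 1852 → 16460.6 m
601.6 min × 60 → 36096 s
v = d / t = 16460.6 m / 36096 s = 0.456023 m/s
0.456023 m/s ÷ (0.44704 m/s/mph) = 1.02009 mph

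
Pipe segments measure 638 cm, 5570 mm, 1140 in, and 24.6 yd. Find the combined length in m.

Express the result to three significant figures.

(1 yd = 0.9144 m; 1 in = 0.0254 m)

638 cm × 0.01 = 6.38 m
5570 mm × 0.001 = 5.57 m
1140 in × 0.0254 = 28.956 m
24.6 yd × 0.9144 = 22.4942 m
Total: 6.38 + 5.57 + 28.956 + 22.4942 = 63.4002 m

63.4 m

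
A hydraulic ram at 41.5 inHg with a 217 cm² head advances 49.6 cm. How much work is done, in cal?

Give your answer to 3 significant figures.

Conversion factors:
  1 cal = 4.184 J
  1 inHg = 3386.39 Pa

362 cal

41.5 inHg → 140535 Pa
217 cm² → 0.0217 m²
F = P × A = 140535 × 0.0217 = 3049.61 N
49.6 cm → 0.496 m
W = F × d = 3049.61 × 0.496 = 1512.61 J
In cal: 1512.61 / 4.184 = 361.522 cal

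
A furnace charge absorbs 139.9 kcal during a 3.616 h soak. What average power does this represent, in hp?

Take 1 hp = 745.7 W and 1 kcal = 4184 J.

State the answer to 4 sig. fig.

139.9 kcal × 4184 = 585342 J
3.616 h × 3600 = 13017.6 s
P = E / t = 585342 J / 13017.6 s = 44.9654 W
44.9654 W ÷ (745.7 W/hp) = 0.0602996 hp

0.06030 hp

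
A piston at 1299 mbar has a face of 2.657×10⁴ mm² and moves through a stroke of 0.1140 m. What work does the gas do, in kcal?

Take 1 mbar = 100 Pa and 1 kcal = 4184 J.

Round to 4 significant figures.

1299 mbar → 129900 Pa
2.657×10⁴ mm² → 0.02657 m²
F = P × A = 129900 × 0.02657 = 3451.44 N
W = F × d = 3451.44 × 0.114 = 393.464 J
In kcal: 393.464 / 4184 = 0.0940402 kcal

0.09404 kcal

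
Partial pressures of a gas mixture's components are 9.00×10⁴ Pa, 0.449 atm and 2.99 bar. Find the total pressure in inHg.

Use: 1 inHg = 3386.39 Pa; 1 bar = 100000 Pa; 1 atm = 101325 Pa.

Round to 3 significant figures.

128 inHg

9.00×10⁴ Pa (already Pa)
0.449 atm × 101325 → 45494.9 Pa
2.99 bar × 100000 → 299000 Pa
Combined: 90000 + 45494.9 + 299000 = 434495 Pa
In inHg: 434495 / 3386.39 = 128.306 inHg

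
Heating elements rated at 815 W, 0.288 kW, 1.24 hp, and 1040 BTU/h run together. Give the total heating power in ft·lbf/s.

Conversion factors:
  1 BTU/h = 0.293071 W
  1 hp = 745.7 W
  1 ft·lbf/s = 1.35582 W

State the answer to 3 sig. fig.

1720 ft·lbf/s

815 W (already W)
0.288 kW × 1000 = 288 W
1.24 hp × 745.7 = 924.668 W
1040 BTU/h × 0.293071 = 304.794 W
Sum: 815 + 288 + 924.668 + 304.794 = 2332.46 W
In ft·lbf/s: 2332.46 / 1.35582 = 1720.33 ft·lbf/s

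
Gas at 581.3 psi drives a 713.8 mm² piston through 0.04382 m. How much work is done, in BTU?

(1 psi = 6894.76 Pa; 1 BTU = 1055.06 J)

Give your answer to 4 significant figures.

0.1188 BTU

581.3 psi → 4.00792×10⁶ Pa
713.8 mm² → 7.138×10⁻⁴ m²
F = P × A = 4.00792×10⁶ × 7.138×10⁻⁴ = 2860.85 N
W = F × d = 2860.85 × 0.04382 = 125.362 J
In BTU: 125.362 / 1055.06 = 0.11882 BTU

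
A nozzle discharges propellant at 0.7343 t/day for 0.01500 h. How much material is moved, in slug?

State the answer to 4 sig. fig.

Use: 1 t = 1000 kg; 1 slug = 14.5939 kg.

0.7343 t/day → 0.00849884 kg/s
0.01500 h → 54 s
m = ṁ × t = 0.00849884 × 54 = 0.458937 kg
In slug: 0.458937 / 14.5939 = 0.0314472 slug

0.03145 slug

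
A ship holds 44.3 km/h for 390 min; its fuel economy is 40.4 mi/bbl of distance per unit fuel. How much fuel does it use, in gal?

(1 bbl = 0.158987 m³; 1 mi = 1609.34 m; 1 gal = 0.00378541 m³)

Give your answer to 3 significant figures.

44.3 km/h → 12.3056 m/s
390 min → 23400 s
d = v × t = 12.3056 × 23400 = 287951 m
40.4 mi/bbl → 408947 m/m³
V = d / (distance per unit fuel) = 287951 / 408947 = 0.704128 m³
In gal: 0.704128 / 0.00378541 = 186.011 gal

186 gal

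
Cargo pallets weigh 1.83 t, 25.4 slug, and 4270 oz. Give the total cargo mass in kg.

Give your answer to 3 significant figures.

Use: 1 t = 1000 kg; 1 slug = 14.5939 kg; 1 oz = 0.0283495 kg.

2320 kg

1.83 t × 1000 = 1830 kg
25.4 slug × 14.5939 = 370.685 kg
4270 oz × 0.0283495 = 121.052 kg
Combined: 1830 + 370.685 + 121.052 = 2321.74 kg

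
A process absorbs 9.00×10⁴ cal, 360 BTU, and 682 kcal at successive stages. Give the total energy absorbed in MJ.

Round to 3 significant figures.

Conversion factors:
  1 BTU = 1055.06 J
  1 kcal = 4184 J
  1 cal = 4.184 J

3.61 MJ

9.00×10⁴ cal × 4.184 = 376560 J
360 BTU × 1055.06 = 379822 J
682 kcal × 4184 = 2.85349×10⁶ J
Combined: 376560 + 379822 + 2.85349×10⁶ = 3.60987×10⁶ J
In MJ: 3.60987×10⁶ / 1000000 = 3.60987 MJ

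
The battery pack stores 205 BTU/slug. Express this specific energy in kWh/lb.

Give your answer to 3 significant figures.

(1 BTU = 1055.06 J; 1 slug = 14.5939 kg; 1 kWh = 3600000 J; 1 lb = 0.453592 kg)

205 BTU/slug × 1055.06 J/BTU ÷ 14.5939 kg/slug = 14820.4 J/kg
14820.4 J/kg ÷ 3600000 J/kWh × 0.453592 kg/lb = 0.00186734 kWh/lb

0.00187 kWh/lb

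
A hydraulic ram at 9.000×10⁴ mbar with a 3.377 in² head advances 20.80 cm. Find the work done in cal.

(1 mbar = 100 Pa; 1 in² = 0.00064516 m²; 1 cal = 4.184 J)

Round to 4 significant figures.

974.8 cal

9.000×10⁴ mbar → 9×10⁶ Pa
3.377 in² → 0.00217871 m²
F = P × A = 9×10⁶ × 0.00217871 = 19608.4 N
20.80 cm → 0.208 m
W = F × d = 19608.4 × 0.208 = 4078.55 J
In cal: 4078.55 / 4.184 = 974.797 cal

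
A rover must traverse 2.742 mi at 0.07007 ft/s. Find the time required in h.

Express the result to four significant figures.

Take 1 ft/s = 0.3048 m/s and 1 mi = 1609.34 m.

2.742 mi × 1609.34 = 4412.81 m
0.07007 ft/s × 0.3048 = 0.0213573 m/s
t = d / v = 4412.81 m / 0.0213573 m/s = 206618 s
206618 s ÷ (3600 s/h) = 57.3939 h

57.39 h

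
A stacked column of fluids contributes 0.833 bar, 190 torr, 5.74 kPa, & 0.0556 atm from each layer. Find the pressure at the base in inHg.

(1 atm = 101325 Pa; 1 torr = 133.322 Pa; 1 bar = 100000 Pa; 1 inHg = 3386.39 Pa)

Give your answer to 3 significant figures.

35.4 inHg

0.833 bar × 100000 → 83300 Pa
190 torr × 133.322 → 25331.2 Pa
5.74 kPa × 1000 → 5740 Pa
0.0556 atm × 101325 → 5633.67 Pa
Total: 83300 + 25331.2 + 5740 + 5633.67 = 120005 Pa
In inHg: 120005 / 3386.39 = 35.4374 inHg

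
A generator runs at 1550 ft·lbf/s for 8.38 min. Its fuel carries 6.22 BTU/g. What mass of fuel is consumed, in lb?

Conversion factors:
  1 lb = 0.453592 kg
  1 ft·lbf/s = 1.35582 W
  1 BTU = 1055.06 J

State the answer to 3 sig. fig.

0.355 lb

1550 ft·lbf/s → 2101.52 W
8.38 min → 502.8 s
E = P × t = 2101.52 × 502.8 = 1.05664×10⁶ J
6.22 BTU/g → 6.56247×10⁶ J/kg
m = E / e_s = 1.05664×10⁶ / 6.56247×10⁶ = 0.161013 kg
In lb: 0.161013 / 0.453592 = 0.354973 lb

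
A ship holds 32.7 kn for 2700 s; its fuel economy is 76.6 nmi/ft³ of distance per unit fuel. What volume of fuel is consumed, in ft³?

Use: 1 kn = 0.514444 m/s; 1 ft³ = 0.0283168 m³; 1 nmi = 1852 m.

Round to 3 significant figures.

0.320 ft³

32.7 kn → 16.8223 m/s
d = v × t = 16.8223 × 2700 = 45420.2 m
76.6 nmi/ft³ → 5.00986×10⁶ m/m³
V = d / (distance per unit fuel) = 45420.2 / 5.00986×10⁶ = 0.00906616 m³
In ft³: 0.00906616 / 0.0283168 = 0.320169 ft³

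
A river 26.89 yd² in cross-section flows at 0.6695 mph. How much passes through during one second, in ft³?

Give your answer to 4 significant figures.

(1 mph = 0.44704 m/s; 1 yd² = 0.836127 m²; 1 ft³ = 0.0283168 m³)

0.6695 mph × 0.44704 = 0.299293 m/s
26.89 yd² × 0.836127 = 22.4835 m²
V = v × A × t = 0.299293 m/s × 22.4835 m² × 1 s = 6.72915 m³
6.72915 m³ ÷ (0.0283168 m³/ft³) = 237.638 ft³

237.6 ft³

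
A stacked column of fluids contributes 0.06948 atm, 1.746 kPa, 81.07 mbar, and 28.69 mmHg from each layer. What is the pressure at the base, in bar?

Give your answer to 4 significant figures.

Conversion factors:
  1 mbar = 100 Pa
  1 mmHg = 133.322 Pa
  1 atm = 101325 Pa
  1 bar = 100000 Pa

0.2072 bar

0.06948 atm × 101325 = 7040.06 Pa
1.746 kPa × 1000 = 1746 Pa
81.07 mbar × 100 = 8107 Pa
28.69 mmHg × 133.322 = 3825.01 Pa
Sum: 7040.06 + 1746 + 8107 + 3825.01 = 20718.1 Pa
In bar: 20718.1 / 100000 = 0.207181 bar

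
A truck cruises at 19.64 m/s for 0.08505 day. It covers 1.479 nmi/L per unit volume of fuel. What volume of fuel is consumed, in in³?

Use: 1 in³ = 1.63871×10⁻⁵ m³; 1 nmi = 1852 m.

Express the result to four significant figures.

0.08505 day → 7348.32 s
d = v × t = 19.64 × 7348.32 = 144321 m
1.479 nmi/L → 2.73911×10⁶ m/m³
V = d / (distance per unit fuel) = 144321 / 2.73911×10⁶ = 0.052689 m³
In in³: 0.052689 / 1.63871×10⁻⁵ = 3215.27 in³

3215 in³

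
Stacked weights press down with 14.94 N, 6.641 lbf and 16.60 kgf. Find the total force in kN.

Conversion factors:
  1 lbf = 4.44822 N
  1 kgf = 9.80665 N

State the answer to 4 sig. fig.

14.94 N (already N)
6.641 lbf × 4.44822 → 29.5406 N
16.60 kgf × 9.80665 → 162.79 N
Sum: 14.94 + 29.5406 + 162.79 = 207.271 N
In kN: 207.271 / 1000 = 0.207271 kN

0.2073 kN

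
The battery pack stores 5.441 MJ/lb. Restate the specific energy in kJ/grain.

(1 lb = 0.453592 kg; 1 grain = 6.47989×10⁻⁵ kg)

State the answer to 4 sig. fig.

0.7773 kJ/grain

5.441 MJ/lb × 1000000 J/MJ ÷ 0.453592 kg/lb = 1.19954×10⁷ J/kg
1.19954×10⁷ J/kg ÷ 1000 J/kJ × 6.47989×10⁻⁵ kg/grain = 0.777289 kJ/grain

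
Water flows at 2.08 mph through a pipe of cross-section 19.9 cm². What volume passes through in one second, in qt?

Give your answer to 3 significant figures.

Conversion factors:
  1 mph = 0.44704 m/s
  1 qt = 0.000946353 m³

2.08 mph × 0.44704 → 0.929843 m/s
19.9 cm² × 0.0001 → 0.00199 m²
V = v × A × t = 0.929843 m/s × 0.00199 m² × 1 s = 0.00185039 m³
0.00185039 m³ ÷ (0.000946353 m³/qt) = 1.95529 qt

1.96 qt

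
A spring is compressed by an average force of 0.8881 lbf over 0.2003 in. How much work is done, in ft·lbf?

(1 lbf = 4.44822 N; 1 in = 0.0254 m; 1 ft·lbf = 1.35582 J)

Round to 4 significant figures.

0.01482 ft·lbf

0.8881 lbf × 4.44822 = 3.95046 N
0.2003 in × 0.0254 = 0.00508762 m
W = F × d = 3.95046 N × 0.00508762 m = 0.0200984 J
0.0200984 J ÷ (1.35582 J/ft·lbf) = 0.0148238 ft·lbf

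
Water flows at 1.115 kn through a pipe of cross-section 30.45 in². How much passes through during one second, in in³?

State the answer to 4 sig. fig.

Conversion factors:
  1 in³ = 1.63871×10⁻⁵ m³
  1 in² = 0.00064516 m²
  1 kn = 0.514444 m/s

1.115 kn × 0.514444 = 0.573605 m/s
30.45 in² × 0.00064516 = 0.0196451 m²
V = v × A × t = 0.573605 m/s × 0.0196451 m² × 1 s = 0.0112685 m³
0.0112685 m³ ÷ (1.63871×10⁻⁵ m³/in³) = 687.645 in³

687.6 in³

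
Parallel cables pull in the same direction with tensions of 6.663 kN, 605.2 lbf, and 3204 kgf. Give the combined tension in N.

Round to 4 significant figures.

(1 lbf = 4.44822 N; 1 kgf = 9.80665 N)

4.078×10⁴ N

6.663 kN × 1000 = 6663 N
605.2 lbf × 4.44822 = 2692.06 N
3204 kgf × 9.80665 = 31420.5 N
Total: 6663 + 2692.06 + 31420.5 = 40775.6 N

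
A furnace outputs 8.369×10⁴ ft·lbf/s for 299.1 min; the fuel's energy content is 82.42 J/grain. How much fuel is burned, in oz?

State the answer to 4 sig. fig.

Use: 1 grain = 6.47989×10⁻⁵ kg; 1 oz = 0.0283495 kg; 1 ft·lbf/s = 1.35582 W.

5.647×10⁴ oz

8.369×10⁴ ft·lbf/s → 113469 W
299.1 min → 17946 s
E = P × t = 113469 × 17946 = 2.03631×10⁹ J
82.42 J/grain → 1.27194×10⁶ J/kg
m = E / e_s = 2.03631×10⁹ / 1.27194×10⁶ = 1600.95 kg
In oz: 1600.95 / 0.0283495 = 56471.9 oz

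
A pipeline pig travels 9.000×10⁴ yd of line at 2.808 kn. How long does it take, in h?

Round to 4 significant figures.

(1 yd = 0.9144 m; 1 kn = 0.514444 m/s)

9.000×10⁴ yd × 0.9144 = 82296 m
2.808 kn × 0.514444 = 1.44456 m/s
t = d / v = 82296 m / 1.44456 m/s = 56969.6 s
56969.6 s ÷ (3600 s/h) = 15.8249 h

15.82 h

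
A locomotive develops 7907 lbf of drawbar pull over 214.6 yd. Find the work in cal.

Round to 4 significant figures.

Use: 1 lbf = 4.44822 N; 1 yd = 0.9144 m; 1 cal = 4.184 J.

1.650×10⁶ cal

7907 lbf × 4.44822 = 35172.1 N
214.6 yd × 0.9144 = 196.23 m
W = F × d = 35172.1 N × 196.23 m = 6.90182×10⁶ J
6.90182×10⁶ J ÷ (4.184 J/cal) = 1.64957×10⁶ cal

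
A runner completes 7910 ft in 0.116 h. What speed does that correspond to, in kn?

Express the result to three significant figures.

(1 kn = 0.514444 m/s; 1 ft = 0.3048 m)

11.2 kn

7910 ft × 0.3048 → 2410.97 m
0.116 h × 3600 → 417.6 s
v = d / t = 2410.97 m / 417.6 s = 5.7734 m/s
5.7734 m/s ÷ (0.514444 m/s/kn) = 11.2226 kn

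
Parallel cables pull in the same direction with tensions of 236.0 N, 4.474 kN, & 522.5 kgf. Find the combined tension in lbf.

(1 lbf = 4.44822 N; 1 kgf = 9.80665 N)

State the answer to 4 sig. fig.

2211 lbf

236.0 N (already N)
4.474 kN × 1000 → 4474 N
522.5 kgf × 9.80665 → 5123.97 N
Combined: 236 + 4474 + 5123.97 = 9833.97 N
In lbf: 9833.97 / 4.44822 = 2210.77 lbf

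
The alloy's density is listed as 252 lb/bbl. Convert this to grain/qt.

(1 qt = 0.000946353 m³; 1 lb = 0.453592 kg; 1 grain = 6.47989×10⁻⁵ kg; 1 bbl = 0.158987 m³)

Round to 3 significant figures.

252 lb/bbl × 0.453592 kg/lb ÷ 0.158987 m³/bbl = 718.959 kg/m³
718.959 kg/m³ ÷ 6.47989×10⁻⁵ kg/grain × 0.000946353 m³/qt = 10500 grain/qt

1.05×10⁴ grain/qt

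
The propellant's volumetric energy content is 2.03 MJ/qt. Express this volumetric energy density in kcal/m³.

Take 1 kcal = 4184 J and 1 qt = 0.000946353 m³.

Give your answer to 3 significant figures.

2.03 MJ/qt × 1000000 J/MJ ÷ 0.000946353 m³/qt = 2.14508×10⁹ J/m³
2.14508×10⁹ J/m³ ÷ 4184 J/kcal = 512686 kcal/m³

5.13×10⁵ kcal/m³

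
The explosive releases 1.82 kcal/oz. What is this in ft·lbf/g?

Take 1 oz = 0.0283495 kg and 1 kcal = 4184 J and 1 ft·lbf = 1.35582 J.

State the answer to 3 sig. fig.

1.82 kcal/oz × 4184 J/kcal ÷ 0.0283495 kg/oz = 268607 J/kg
268607 J/kg ÷ 1.35582 J/ft·lbf × 0.001 kg/g = 198.114 ft·lbf/g

198 ft·lbf/g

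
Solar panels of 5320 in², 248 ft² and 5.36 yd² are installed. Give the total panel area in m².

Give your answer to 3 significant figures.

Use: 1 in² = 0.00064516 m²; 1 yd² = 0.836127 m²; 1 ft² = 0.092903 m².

31.0 m²

5320 in² × 0.00064516 = 3.43225 m²
248 ft² × 0.092903 = 23.0399 m²
5.36 yd² × 0.836127 = 4.48164 m²
Combined: 3.43225 + 23.0399 + 4.48164 = 30.9538 m²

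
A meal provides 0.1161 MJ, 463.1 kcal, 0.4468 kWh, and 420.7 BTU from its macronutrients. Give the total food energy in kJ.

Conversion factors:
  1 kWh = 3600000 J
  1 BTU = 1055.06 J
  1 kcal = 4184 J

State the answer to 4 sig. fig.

4106 kJ

0.1161 MJ × 1000000 = 116100 J
463.1 kcal × 4184 = 1.93761×10⁶ J
0.4468 kWh × 3600000 = 1.60848×10⁶ J
420.7 BTU × 1055.06 = 443864 J
Total: 116100 + 1.93761×10⁶ + 1.60848×10⁶ + 443864 = 4.10605×10⁶ J
In kJ: 4.10605×10⁶ / 1000 = 4106.05 kJ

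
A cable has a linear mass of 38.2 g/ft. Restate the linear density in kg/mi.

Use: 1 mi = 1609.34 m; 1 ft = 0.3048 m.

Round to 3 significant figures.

38.2 g/ft × 0.001 kg/g ÷ 0.3048 m/ft = 0.125328 kg/m
0.125328 kg/m × 1609.34 m/mi = 201.695 kg/mi

202 kg/mi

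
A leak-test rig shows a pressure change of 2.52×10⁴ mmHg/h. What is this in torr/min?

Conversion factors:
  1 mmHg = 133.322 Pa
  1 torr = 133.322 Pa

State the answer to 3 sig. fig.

2.52×10⁴ mmHg/h × 133.322 Pa/mmHg ÷ 3600 s/h = 933.254 Pa/s
933.254 Pa/s ÷ 133.322 Pa/torr × 60 s/min = 420 torr/min

420 torr/min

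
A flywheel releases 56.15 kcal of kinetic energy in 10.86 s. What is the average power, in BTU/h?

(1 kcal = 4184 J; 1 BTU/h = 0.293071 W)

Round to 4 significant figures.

56.15 kcal × 4184 → 234932 J
P = E / t = 234932 J / 10.86 s = 21632.8 W
21632.8 W ÷ (0.293071 W/BTU/h) = 73814.2 BTU/h

7.381×10⁴ BTU/h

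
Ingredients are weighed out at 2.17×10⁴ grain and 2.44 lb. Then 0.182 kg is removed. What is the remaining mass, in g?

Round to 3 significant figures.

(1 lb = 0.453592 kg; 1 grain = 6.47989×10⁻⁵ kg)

2330 g

2.17×10⁴ grain × 6.47989×10⁻⁵ = 1.40614 kg
2.44 lb × 0.453592 = 1.10676 kg
0.182 kg (already kg)
Result: 1.40614 + 1.10676 − 0.182 = 2.3309 kg
In g: 2.3309 / 0.001 = 2330.9 g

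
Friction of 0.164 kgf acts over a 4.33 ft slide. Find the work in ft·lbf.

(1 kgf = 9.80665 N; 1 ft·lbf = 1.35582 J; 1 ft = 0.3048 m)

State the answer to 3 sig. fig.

1.57 ft·lbf

0.164 kgf × 9.80665 → 1.60829 N
4.33 ft × 0.3048 → 1.31978 m
W = F × d = 1.60829 N × 1.31978 m = 2.12259 J
2.12259 J ÷ (1.35582 J/ft·lbf) = 1.56554 ft·lbf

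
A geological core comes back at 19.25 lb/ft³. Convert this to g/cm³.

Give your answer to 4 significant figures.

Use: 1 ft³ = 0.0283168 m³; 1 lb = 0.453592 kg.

19.25 lb/ft³ × 0.453592 kg/lb ÷ 0.0283168 m³/ft³ = 308.356 kg/m³
308.356 kg/m³ ÷ 0.001 kg/g × 10⁻⁶ m³/cm³ = 0.308356 g/cm³

0.3084 g/cm³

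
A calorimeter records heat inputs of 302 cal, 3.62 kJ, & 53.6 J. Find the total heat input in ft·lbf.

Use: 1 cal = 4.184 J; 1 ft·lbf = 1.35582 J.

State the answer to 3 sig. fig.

302 cal × 4.184 → 1263.57 J
3.62 kJ × 1000 → 3620 J
53.6 J (already J)
Total: 1263.57 + 3620 + 53.6 = 4937.17 J
In ft·lbf: 4937.17 / 1.35582 = 3641.46 ft·lbf

3640 ft·lbf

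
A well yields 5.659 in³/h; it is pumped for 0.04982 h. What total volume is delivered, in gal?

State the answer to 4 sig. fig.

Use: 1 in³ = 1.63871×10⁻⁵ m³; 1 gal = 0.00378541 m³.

5.659 in³/h → 2.57596×10⁻⁸ m³/s
0.04982 h → 179.352 s
V = Q × t = 2.57596×10⁻⁸ × 179.352 = 4.62004×10⁻⁶ m³
In gal: 4.62004×10⁻⁶ / 0.00378541 = 0.00122049 gal

0.001220 gal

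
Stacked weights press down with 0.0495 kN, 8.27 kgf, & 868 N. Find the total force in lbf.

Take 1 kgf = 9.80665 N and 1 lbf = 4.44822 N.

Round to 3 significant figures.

0.0495 kN × 1000 = 49.5 N
8.27 kgf × 9.80665 = 81.101 N
868 N (already N)
Total: 49.5 + 81.101 + 868 = 998.601 N
In lbf: 998.601 / 4.44822 = 224.495 lbf

224 lbf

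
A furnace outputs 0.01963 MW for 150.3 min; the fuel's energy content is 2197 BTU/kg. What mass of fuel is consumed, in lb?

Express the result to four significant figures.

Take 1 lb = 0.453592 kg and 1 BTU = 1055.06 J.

0.01963 MW → 19630 W
150.3 min → 9018 s
E = P × t = 19630 × 9018 = 1.77023×10⁸ J
2197 BTU/kg → 2.31797×10⁶ J/kg
m = E / e_s = 1.77023×10⁸ / 2.31797×10⁶ = 76.3698 kg
In lb: 76.3698 / 0.453592 = 168.367 lb

168.4 lb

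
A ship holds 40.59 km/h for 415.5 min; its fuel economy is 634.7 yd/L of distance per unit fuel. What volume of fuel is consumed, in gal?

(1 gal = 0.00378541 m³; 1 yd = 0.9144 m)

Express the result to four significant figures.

40.59 km/h → 11.275 m/s
415.5 min → 24930 s
d = v × t = 11.275 × 24930 = 281086 m
634.7 yd/L → 580370 m/m³
V = d / (distance per unit fuel) = 281086 / 580370 = 0.484322 m³
In gal: 0.484322 / 0.00378541 = 127.944 gal

127.9 gal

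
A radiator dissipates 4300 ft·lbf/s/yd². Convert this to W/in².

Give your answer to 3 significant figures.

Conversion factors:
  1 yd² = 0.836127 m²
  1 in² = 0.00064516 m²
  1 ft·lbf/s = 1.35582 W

4.50 W/in²

4300 ft·lbf/s/yd² × 1.35582 W/ft·lbf/s ÷ 0.836127 m²/yd² = 6972.66 W/m²
6972.66 W/m² × 0.00064516 m²/in² = 4.49848 W/in²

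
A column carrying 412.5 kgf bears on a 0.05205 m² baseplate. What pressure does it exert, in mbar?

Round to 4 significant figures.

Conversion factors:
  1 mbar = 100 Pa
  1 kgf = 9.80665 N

412.5 kgf × 9.80665 = 4045.24 N
P = F / A = 4045.24 N / 0.05205 m² = 77718.3 Pa
77718.3 Pa ÷ (100 Pa/mbar) = 777.183 mbar

777.2 mbar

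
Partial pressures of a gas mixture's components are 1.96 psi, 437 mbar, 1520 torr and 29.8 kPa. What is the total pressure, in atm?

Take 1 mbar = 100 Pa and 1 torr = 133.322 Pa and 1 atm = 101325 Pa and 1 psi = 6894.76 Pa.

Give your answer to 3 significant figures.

2.86 atm

1.96 psi × 6894.76 = 13513.7 Pa
437 mbar × 100 = 43700 Pa
1520 torr × 133.322 = 202649 Pa
29.8 kPa × 1000 = 29800 Pa
Sum: 13513.7 + 43700 + 202649 + 29800 = 289663 Pa
In atm: 289663 / 101325 = 2.85875 atm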